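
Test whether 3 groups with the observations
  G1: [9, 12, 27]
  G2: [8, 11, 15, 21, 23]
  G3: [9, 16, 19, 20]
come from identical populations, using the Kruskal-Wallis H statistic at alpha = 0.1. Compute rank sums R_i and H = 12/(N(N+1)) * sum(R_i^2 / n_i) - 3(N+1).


Step 1: Combine all N = 12 observations and assign midranks.
sorted (value, group, rank): (8,G2,1), (9,G1,2.5), (9,G3,2.5), (11,G2,4), (12,G1,5), (15,G2,6), (16,G3,7), (19,G3,8), (20,G3,9), (21,G2,10), (23,G2,11), (27,G1,12)
Step 2: Sum ranks within each group.
R_1 = 19.5 (n_1 = 3)
R_2 = 32 (n_2 = 5)
R_3 = 26.5 (n_3 = 4)
Step 3: H = 12/(N(N+1)) * sum(R_i^2/n_i) - 3(N+1)
     = 12/(12*13) * (19.5^2/3 + 32^2/5 + 26.5^2/4) - 3*13
     = 0.076923 * 507.113 - 39
     = 0.008654.
Step 4: Ties present; correction factor C = 1 - 6/(12^3 - 12) = 0.996503. Corrected H = 0.008654 / 0.996503 = 0.008684.
Step 5: Under H0, H ~ chi^2(2); p-value = 0.995667.
Step 6: alpha = 0.1. fail to reject H0.

H = 0.0087, df = 2, p = 0.995667, fail to reject H0.


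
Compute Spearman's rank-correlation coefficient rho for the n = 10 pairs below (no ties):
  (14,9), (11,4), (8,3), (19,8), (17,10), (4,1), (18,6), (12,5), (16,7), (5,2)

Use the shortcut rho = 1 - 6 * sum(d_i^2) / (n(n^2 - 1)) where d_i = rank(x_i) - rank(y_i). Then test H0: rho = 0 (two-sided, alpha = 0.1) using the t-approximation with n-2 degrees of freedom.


Step 1: Rank x and y separately (midranks; no ties here).
rank(x): 14->6, 11->4, 8->3, 19->10, 17->8, 4->1, 18->9, 12->5, 16->7, 5->2
rank(y): 9->9, 4->4, 3->3, 8->8, 10->10, 1->1, 6->6, 5->5, 7->7, 2->2
Step 2: d_i = R_x(i) - R_y(i); compute d_i^2.
  (6-9)^2=9, (4-4)^2=0, (3-3)^2=0, (10-8)^2=4, (8-10)^2=4, (1-1)^2=0, (9-6)^2=9, (5-5)^2=0, (7-7)^2=0, (2-2)^2=0
sum(d^2) = 26.
Step 3: rho = 1 - 6*26 / (10*(10^2 - 1)) = 1 - 156/990 = 0.842424.
Step 4: Under H0, t = rho * sqrt((n-2)/(1-rho^2)) = 4.4222 ~ t(8).
Step 5: Two-sided p-value from the t-distribution with 8 df = 0.002220.
Step 6: alpha = 0.1. reject H0.

rho = 0.8424, p = 0.002220, reject H0 at alpha = 0.1.


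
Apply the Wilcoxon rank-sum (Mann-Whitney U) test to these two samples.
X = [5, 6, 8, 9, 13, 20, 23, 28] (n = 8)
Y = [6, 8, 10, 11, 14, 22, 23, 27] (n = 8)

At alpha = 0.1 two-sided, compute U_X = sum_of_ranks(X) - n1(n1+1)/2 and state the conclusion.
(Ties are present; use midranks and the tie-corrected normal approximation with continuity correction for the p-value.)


Step 1: Combine and sort all 16 observations; assign midranks.
sorted (value, group): (5,X), (6,X), (6,Y), (8,X), (8,Y), (9,X), (10,Y), (11,Y), (13,X), (14,Y), (20,X), (22,Y), (23,X), (23,Y), (27,Y), (28,X)
ranks: 5->1, 6->2.5, 6->2.5, 8->4.5, 8->4.5, 9->6, 10->7, 11->8, 13->9, 14->10, 20->11, 22->12, 23->13.5, 23->13.5, 27->15, 28->16
Step 2: Rank sum for X: R1 = 1 + 2.5 + 4.5 + 6 + 9 + 11 + 13.5 + 16 = 63.5.
Step 3: U_X = R1 - n1(n1+1)/2 = 63.5 - 8*9/2 = 63.5 - 36 = 27.5.
       U_Y = n1*n2 - U_X = 64 - 27.5 = 36.5.
Step 4: Ties are present, so use the tie-corrected normal approximation (with continuity correction) for the p-value.
Step 5: p-value = 0.673745; compare to alpha = 0.1. fail to reject H0.

U_X = 27.5, p = 0.673745, fail to reject H0 at alpha = 0.1.


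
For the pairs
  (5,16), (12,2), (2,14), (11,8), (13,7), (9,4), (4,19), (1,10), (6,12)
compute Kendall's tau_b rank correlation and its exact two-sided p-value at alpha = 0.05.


Step 1: Enumerate the 36 unordered pairs (i,j) with i<j and classify each by sign(x_j-x_i) * sign(y_j-y_i).
  (1,2):dx=+7,dy=-14->D; (1,3):dx=-3,dy=-2->C; (1,4):dx=+6,dy=-8->D; (1,5):dx=+8,dy=-9->D
  (1,6):dx=+4,dy=-12->D; (1,7):dx=-1,dy=+3->D; (1,8):dx=-4,dy=-6->C; (1,9):dx=+1,dy=-4->D
  (2,3):dx=-10,dy=+12->D; (2,4):dx=-1,dy=+6->D; (2,5):dx=+1,dy=+5->C; (2,6):dx=-3,dy=+2->D
  (2,7):dx=-8,dy=+17->D; (2,8):dx=-11,dy=+8->D; (2,9):dx=-6,dy=+10->D; (3,4):dx=+9,dy=-6->D
  (3,5):dx=+11,dy=-7->D; (3,6):dx=+7,dy=-10->D; (3,7):dx=+2,dy=+5->C; (3,8):dx=-1,dy=-4->C
  (3,9):dx=+4,dy=-2->D; (4,5):dx=+2,dy=-1->D; (4,6):dx=-2,dy=-4->C; (4,7):dx=-7,dy=+11->D
  (4,8):dx=-10,dy=+2->D; (4,9):dx=-5,dy=+4->D; (5,6):dx=-4,dy=-3->C; (5,7):dx=-9,dy=+12->D
  (5,8):dx=-12,dy=+3->D; (5,9):dx=-7,dy=+5->D; (6,7):dx=-5,dy=+15->D; (6,8):dx=-8,dy=+6->D
  (6,9):dx=-3,dy=+8->D; (7,8):dx=-3,dy=-9->C; (7,9):dx=+2,dy=-7->D; (8,9):dx=+5,dy=+2->C
Step 2: C = 9, D = 27, total pairs = 36.
Step 3: tau = (C - D)/(n(n-1)/2) = (9 - 27)/36 = -0.500000.
Step 4: Exact two-sided p-value (enumerate n! = 362880 permutations of y under H0): p = 0.075176.
Step 5: alpha = 0.05. fail to reject H0.

tau_b = -0.5000 (C=9, D=27), p = 0.075176, fail to reject H0.


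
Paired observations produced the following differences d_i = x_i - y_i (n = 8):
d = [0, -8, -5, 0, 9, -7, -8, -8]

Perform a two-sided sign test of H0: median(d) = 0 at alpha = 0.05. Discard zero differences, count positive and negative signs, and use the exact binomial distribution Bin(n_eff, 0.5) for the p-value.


Step 1: Discard zero differences. Original n = 8; n_eff = number of nonzero differences = 6.
Nonzero differences (with sign): -8, -5, +9, -7, -8, -8
Step 2: Count signs: positive = 1, negative = 5.
Step 3: Under H0: P(positive) = 0.5, so the number of positives S ~ Bin(6, 0.5).
Step 4: Two-sided exact p-value = sum of Bin(6,0.5) probabilities at or below the observed probability = 0.218750.
Step 5: alpha = 0.05. fail to reject H0.

n_eff = 6, pos = 1, neg = 5, p = 0.218750, fail to reject H0.


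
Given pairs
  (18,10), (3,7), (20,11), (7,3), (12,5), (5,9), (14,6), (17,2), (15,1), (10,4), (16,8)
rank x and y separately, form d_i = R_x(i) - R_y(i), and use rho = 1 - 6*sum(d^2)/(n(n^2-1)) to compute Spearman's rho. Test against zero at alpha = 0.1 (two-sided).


Step 1: Rank x and y separately (midranks; no ties here).
rank(x): 18->10, 3->1, 20->11, 7->3, 12->5, 5->2, 14->6, 17->9, 15->7, 10->4, 16->8
rank(y): 10->10, 7->7, 11->11, 3->3, 5->5, 9->9, 6->6, 2->2, 1->1, 4->4, 8->8
Step 2: d_i = R_x(i) - R_y(i); compute d_i^2.
  (10-10)^2=0, (1-7)^2=36, (11-11)^2=0, (3-3)^2=0, (5-5)^2=0, (2-9)^2=49, (6-6)^2=0, (9-2)^2=49, (7-1)^2=36, (4-4)^2=0, (8-8)^2=0
sum(d^2) = 170.
Step 3: rho = 1 - 6*170 / (11*(11^2 - 1)) = 1 - 1020/1320 = 0.227273.
Step 4: Under H0, t = rho * sqrt((n-2)/(1-rho^2)) = 0.7001 ~ t(9).
Step 5: Two-sided p-value from the t-distribution with 9 df = 0.501536.
Step 6: alpha = 0.1. fail to reject H0.

rho = 0.2273, p = 0.501536, fail to reject H0 at alpha = 0.1.


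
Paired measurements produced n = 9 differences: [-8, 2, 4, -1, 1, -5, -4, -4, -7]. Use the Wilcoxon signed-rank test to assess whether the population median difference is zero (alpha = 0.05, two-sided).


Step 1: Drop any zero differences (none here) and take |d_i|.
|d| = [8, 2, 4, 1, 1, 5, 4, 4, 7]
Step 2: Midrank |d_i| (ties get averaged ranks).
ranks: |8|->9, |2|->3, |4|->5, |1|->1.5, |1|->1.5, |5|->7, |4|->5, |4|->5, |7|->8
Step 3: Attach original signs; sum ranks with positive sign and with negative sign.
W+ = 3 + 5 + 1.5 = 9.5
W- = 9 + 1.5 + 7 + 5 + 5 + 8 = 35.5
(Check: W+ + W- = 45 should equal n(n+1)/2 = 45.)
Step 4: Test statistic W = min(W+, W-) = 9.5.
Step 5: Ties in |d|, so use the tie-corrected normal approximation.
        E[W] = n(n+1)/4 = 9*10/4 = 22.5.
        Tie groups: |d|=1 (t=2), |d|=4 (t=3); sum(t^3 - t) = 30.
        Var[W] = n(n+1)(2n+1)/24 - sum(t^3-t)/48 = 1710/24 - 30/48 = 70.625.
        z = (W - E[W]) / sqrt(Var[W]) = (9.5 - 22.5) / 8.4039 = -1.5469.
        Two-sided p = 2*Phi(z) = 0.121886.
Step 6: alpha = 0.05. fail to reject H0.

W+ = 9.5, W- = 35.5, W = min = 9.5, p = 0.121886, fail to reject H0.


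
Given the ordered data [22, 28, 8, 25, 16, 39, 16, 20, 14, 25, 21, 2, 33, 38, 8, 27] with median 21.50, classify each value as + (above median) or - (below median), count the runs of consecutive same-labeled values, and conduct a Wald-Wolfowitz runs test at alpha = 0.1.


Step 1: Compute median = 21.50; label A = above, B = below.
Labels in order: AABABABBBABBAABA  (n_A = 8, n_B = 8)
Step 2: Count runs R = 11.
Step 3: Under H0 (random ordering), E[R] = 2*n_A*n_B/(n_A+n_B) + 1 = 2*8*8/16 + 1 = 9.0000.
        Var[R] = 2*n_A*n_B*(2*n_A*n_B - n_A - n_B) / ((n_A+n_B)^2 * (n_A+n_B-1)) = 14336/3840 = 3.7333.
        SD[R] = 1.9322.
Step 4: Continuity-corrected z = (R - 0.5 - E[R]) / SD[R] = (11 - 0.5 - 9.0000) / 1.9322 = 0.7763.
Step 5: Two-sided p-value via normal approximation = 2*(1 - Phi(|z|)) = 0.437558.
Step 6: alpha = 0.1. fail to reject H0.

R = 11, z = 0.7763, p = 0.437558, fail to reject H0.


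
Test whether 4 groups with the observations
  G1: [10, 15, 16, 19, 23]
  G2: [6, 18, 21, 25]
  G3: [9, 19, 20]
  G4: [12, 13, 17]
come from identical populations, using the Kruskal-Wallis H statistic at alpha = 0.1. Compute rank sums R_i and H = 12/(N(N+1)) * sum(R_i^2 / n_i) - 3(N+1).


Step 1: Combine all N = 15 observations and assign midranks.
sorted (value, group, rank): (6,G2,1), (9,G3,2), (10,G1,3), (12,G4,4), (13,G4,5), (15,G1,6), (16,G1,7), (17,G4,8), (18,G2,9), (19,G1,10.5), (19,G3,10.5), (20,G3,12), (21,G2,13), (23,G1,14), (25,G2,15)
Step 2: Sum ranks within each group.
R_1 = 40.5 (n_1 = 5)
R_2 = 38 (n_2 = 4)
R_3 = 24.5 (n_3 = 3)
R_4 = 17 (n_4 = 3)
Step 3: H = 12/(N(N+1)) * sum(R_i^2/n_i) - 3(N+1)
     = 12/(15*16) * (40.5^2/5 + 38^2/4 + 24.5^2/3 + 17^2/3) - 3*16
     = 0.050000 * 985.467 - 48
     = 1.273333.
Step 4: Ties present; correction factor C = 1 - 6/(15^3 - 15) = 0.998214. Corrected H = 1.273333 / 0.998214 = 1.275611.
Step 5: Under H0, H ~ chi^2(3); p-value = 0.734932.
Step 6: alpha = 0.1. fail to reject H0.

H = 1.2756, df = 3, p = 0.734932, fail to reject H0.


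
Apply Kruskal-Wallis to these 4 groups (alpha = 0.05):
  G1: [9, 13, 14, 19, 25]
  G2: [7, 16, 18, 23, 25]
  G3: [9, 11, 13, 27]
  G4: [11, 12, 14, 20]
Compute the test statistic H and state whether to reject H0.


Step 1: Combine all N = 18 observations and assign midranks.
sorted (value, group, rank): (7,G2,1), (9,G1,2.5), (9,G3,2.5), (11,G3,4.5), (11,G4,4.5), (12,G4,6), (13,G1,7.5), (13,G3,7.5), (14,G1,9.5), (14,G4,9.5), (16,G2,11), (18,G2,12), (19,G1,13), (20,G4,14), (23,G2,15), (25,G1,16.5), (25,G2,16.5), (27,G3,18)
Step 2: Sum ranks within each group.
R_1 = 49 (n_1 = 5)
R_2 = 55.5 (n_2 = 5)
R_3 = 32.5 (n_3 = 4)
R_4 = 34 (n_4 = 4)
Step 3: H = 12/(N(N+1)) * sum(R_i^2/n_i) - 3(N+1)
     = 12/(18*19) * (49^2/5 + 55.5^2/5 + 32.5^2/4 + 34^2/4) - 3*19
     = 0.035088 * 1649.31 - 57
     = 0.870614.
Step 4: Ties present; correction factor C = 1 - 30/(18^3 - 18) = 0.994840. Corrected H = 0.870614 / 0.994840 = 0.875130.
Step 5: Under H0, H ~ chi^2(3); p-value = 0.831425.
Step 6: alpha = 0.05. fail to reject H0.

H = 0.8751, df = 3, p = 0.831425, fail to reject H0.


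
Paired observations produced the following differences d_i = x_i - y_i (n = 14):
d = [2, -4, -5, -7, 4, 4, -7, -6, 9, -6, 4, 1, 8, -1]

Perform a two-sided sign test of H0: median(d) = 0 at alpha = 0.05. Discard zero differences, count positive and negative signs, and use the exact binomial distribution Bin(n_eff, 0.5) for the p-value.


Step 1: Discard zero differences. Original n = 14; n_eff = number of nonzero differences = 14.
Nonzero differences (with sign): +2, -4, -5, -7, +4, +4, -7, -6, +9, -6, +4, +1, +8, -1
Step 2: Count signs: positive = 7, negative = 7.
Step 3: Under H0: P(positive) = 0.5, so the number of positives S ~ Bin(14, 0.5).
Step 4: Two-sided exact p-value = sum of Bin(14,0.5) probabilities at or below the observed probability = 1.000000.
Step 5: alpha = 0.05. fail to reject H0.

n_eff = 14, pos = 7, neg = 7, p = 1.000000, fail to reject H0.


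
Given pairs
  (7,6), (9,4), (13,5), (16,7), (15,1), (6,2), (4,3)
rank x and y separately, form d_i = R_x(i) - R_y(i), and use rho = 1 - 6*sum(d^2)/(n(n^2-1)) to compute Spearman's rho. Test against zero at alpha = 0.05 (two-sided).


Step 1: Rank x and y separately (midranks; no ties here).
rank(x): 7->3, 9->4, 13->5, 16->7, 15->6, 6->2, 4->1
rank(y): 6->6, 4->4, 5->5, 7->7, 1->1, 2->2, 3->3
Step 2: d_i = R_x(i) - R_y(i); compute d_i^2.
  (3-6)^2=9, (4-4)^2=0, (5-5)^2=0, (7-7)^2=0, (6-1)^2=25, (2-2)^2=0, (1-3)^2=4
sum(d^2) = 38.
Step 3: rho = 1 - 6*38 / (7*(7^2 - 1)) = 1 - 228/336 = 0.321429.
Step 4: Under H0, t = rho * sqrt((n-2)/(1-rho^2)) = 0.7590 ~ t(5).
Step 5: Two-sided p-value from the t-distribution with 5 df = 0.482072.
Step 6: alpha = 0.05. fail to reject H0.

rho = 0.3214, p = 0.482072, fail to reject H0 at alpha = 0.05.


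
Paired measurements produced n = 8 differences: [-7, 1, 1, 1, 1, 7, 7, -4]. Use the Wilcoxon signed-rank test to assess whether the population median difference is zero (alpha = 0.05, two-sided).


Step 1: Drop any zero differences (none here) and take |d_i|.
|d| = [7, 1, 1, 1, 1, 7, 7, 4]
Step 2: Midrank |d_i| (ties get averaged ranks).
ranks: |7|->7, |1|->2.5, |1|->2.5, |1|->2.5, |1|->2.5, |7|->7, |7|->7, |4|->5
Step 3: Attach original signs; sum ranks with positive sign and with negative sign.
W+ = 2.5 + 2.5 + 2.5 + 2.5 + 7 + 7 = 24
W- = 7 + 5 = 12
(Check: W+ + W- = 36 should equal n(n+1)/2 = 36.)
Step 4: Test statistic W = min(W+, W-) = 12.
Step 5: Ties in |d|, so use the tie-corrected normal approximation.
        E[W] = n(n+1)/4 = 8*9/4 = 18.
        Tie groups: |d|=1 (t=4), |d|=7 (t=3); sum(t^3 - t) = 84.
        Var[W] = n(n+1)(2n+1)/24 - sum(t^3-t)/48 = 1224/24 - 84/48 = 49.25.
        z = (W - E[W]) / sqrt(Var[W]) = (12 - 18) / 7.0178 = -0.8550.
        Two-sided p = 2*Phi(z) = 0.392571.
Step 6: alpha = 0.05. fail to reject H0.

W+ = 24, W- = 12, W = min = 12, p = 0.392571, fail to reject H0.


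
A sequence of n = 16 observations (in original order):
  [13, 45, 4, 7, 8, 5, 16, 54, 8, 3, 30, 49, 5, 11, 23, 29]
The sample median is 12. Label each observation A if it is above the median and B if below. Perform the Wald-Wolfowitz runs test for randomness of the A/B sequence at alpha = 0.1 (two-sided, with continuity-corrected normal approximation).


Step 1: Compute median = 12; label A = above, B = below.
Labels in order: AABBBBAABBAABBAA  (n_A = 8, n_B = 8)
Step 2: Count runs R = 7.
Step 3: Under H0 (random ordering), E[R] = 2*n_A*n_B/(n_A+n_B) + 1 = 2*8*8/16 + 1 = 9.0000.
        Var[R] = 2*n_A*n_B*(2*n_A*n_B - n_A - n_B) / ((n_A+n_B)^2 * (n_A+n_B-1)) = 14336/3840 = 3.7333.
        SD[R] = 1.9322.
Step 4: Continuity-corrected z = (R + 0.5 - E[R]) / SD[R] = (7 + 0.5 - 9.0000) / 1.9322 = -0.7763.
Step 5: Two-sided p-value via normal approximation = 2*(1 - Phi(|z|)) = 0.437558.
Step 6: alpha = 0.1. fail to reject H0.

R = 7, z = -0.7763, p = 0.437558, fail to reject H0.


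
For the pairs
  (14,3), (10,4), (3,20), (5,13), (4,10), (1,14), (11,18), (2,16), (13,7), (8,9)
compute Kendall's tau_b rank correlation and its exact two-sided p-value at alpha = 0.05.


Step 1: Enumerate the 45 unordered pairs (i,j) with i<j and classify each by sign(x_j-x_i) * sign(y_j-y_i).
  (1,2):dx=-4,dy=+1->D; (1,3):dx=-11,dy=+17->D; (1,4):dx=-9,dy=+10->D; (1,5):dx=-10,dy=+7->D
  (1,6):dx=-13,dy=+11->D; (1,7):dx=-3,dy=+15->D; (1,8):dx=-12,dy=+13->D; (1,9):dx=-1,dy=+4->D
  (1,10):dx=-6,dy=+6->D; (2,3):dx=-7,dy=+16->D; (2,4):dx=-5,dy=+9->D; (2,5):dx=-6,dy=+6->D
  (2,6):dx=-9,dy=+10->D; (2,7):dx=+1,dy=+14->C; (2,8):dx=-8,dy=+12->D; (2,9):dx=+3,dy=+3->C
  (2,10):dx=-2,dy=+5->D; (3,4):dx=+2,dy=-7->D; (3,5):dx=+1,dy=-10->D; (3,6):dx=-2,dy=-6->C
  (3,7):dx=+8,dy=-2->D; (3,8):dx=-1,dy=-4->C; (3,9):dx=+10,dy=-13->D; (3,10):dx=+5,dy=-11->D
  (4,5):dx=-1,dy=-3->C; (4,6):dx=-4,dy=+1->D; (4,7):dx=+6,dy=+5->C; (4,8):dx=-3,dy=+3->D
  (4,9):dx=+8,dy=-6->D; (4,10):dx=+3,dy=-4->D; (5,6):dx=-3,dy=+4->D; (5,7):dx=+7,dy=+8->C
  (5,8):dx=-2,dy=+6->D; (5,9):dx=+9,dy=-3->D; (5,10):dx=+4,dy=-1->D; (6,7):dx=+10,dy=+4->C
  (6,8):dx=+1,dy=+2->C; (6,9):dx=+12,dy=-7->D; (6,10):dx=+7,dy=-5->D; (7,8):dx=-9,dy=-2->C
  (7,9):dx=+2,dy=-11->D; (7,10):dx=-3,dy=-9->C; (8,9):dx=+11,dy=-9->D; (8,10):dx=+6,dy=-7->D
  (9,10):dx=-5,dy=+2->D
Step 2: C = 11, D = 34, total pairs = 45.
Step 3: tau = (C - D)/(n(n-1)/2) = (11 - 34)/45 = -0.511111.
Step 4: Exact two-sided p-value (enumerate n! = 3628800 permutations of y under H0): p = 0.046623.
Step 5: alpha = 0.05. reject H0.

tau_b = -0.5111 (C=11, D=34), p = 0.046623, reject H0.


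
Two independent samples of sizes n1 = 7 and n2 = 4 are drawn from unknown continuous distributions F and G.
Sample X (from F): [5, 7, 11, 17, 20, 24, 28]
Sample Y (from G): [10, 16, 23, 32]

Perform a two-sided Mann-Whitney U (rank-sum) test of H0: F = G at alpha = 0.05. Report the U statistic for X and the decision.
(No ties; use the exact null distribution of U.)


Step 1: Combine and sort all 11 observations; assign midranks.
sorted (value, group): (5,X), (7,X), (10,Y), (11,X), (16,Y), (17,X), (20,X), (23,Y), (24,X), (28,X), (32,Y)
ranks: 5->1, 7->2, 10->3, 11->4, 16->5, 17->6, 20->7, 23->8, 24->9, 28->10, 32->11
Step 2: Rank sum for X: R1 = 1 + 2 + 4 + 6 + 7 + 9 + 10 = 39.
Step 3: U_X = R1 - n1(n1+1)/2 = 39 - 7*8/2 = 39 - 28 = 11.
       U_Y = n1*n2 - U_X = 28 - 11 = 17.
Step 4: No ties, so the exact null distribution of U (based on enumerating the C(11,7) = 330 equally likely rank assignments) gives the two-sided p-value.
Step 5: p-value = 0.648485; compare to alpha = 0.05. fail to reject H0.

U_X = 11, p = 0.648485, fail to reject H0 at alpha = 0.05.


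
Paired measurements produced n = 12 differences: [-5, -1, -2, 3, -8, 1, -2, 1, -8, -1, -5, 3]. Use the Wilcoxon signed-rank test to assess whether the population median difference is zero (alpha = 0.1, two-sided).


Step 1: Drop any zero differences (none here) and take |d_i|.
|d| = [5, 1, 2, 3, 8, 1, 2, 1, 8, 1, 5, 3]
Step 2: Midrank |d_i| (ties get averaged ranks).
ranks: |5|->9.5, |1|->2.5, |2|->5.5, |3|->7.5, |8|->11.5, |1|->2.5, |2|->5.5, |1|->2.5, |8|->11.5, |1|->2.5, |5|->9.5, |3|->7.5
Step 3: Attach original signs; sum ranks with positive sign and with negative sign.
W+ = 7.5 + 2.5 + 2.5 + 7.5 = 20
W- = 9.5 + 2.5 + 5.5 + 11.5 + 5.5 + 11.5 + 2.5 + 9.5 = 58
(Check: W+ + W- = 78 should equal n(n+1)/2 = 78.)
Step 4: Test statistic W = min(W+, W-) = 20.
Step 5: Ties in |d|, so use the tie-corrected normal approximation.
        E[W] = n(n+1)/4 = 12*13/4 = 39.
        Tie groups: |d|=1 (t=4), |d|=2 (t=2), |d|=3 (t=2), |d|=5 (t=2), |d|=8 (t=2); sum(t^3 - t) = 84.
        Var[W] = n(n+1)(2n+1)/24 - sum(t^3-t)/48 = 3900/24 - 84/48 = 160.75.
        z = (W - E[W]) / sqrt(Var[W]) = (20 - 39) / 12.6787 = -1.4986.
        Two-sided p = 2*Phi(z) = 0.133984.
Step 6: alpha = 0.1. fail to reject H0.

W+ = 20, W- = 58, W = min = 20, p = 0.133984, fail to reject H0.


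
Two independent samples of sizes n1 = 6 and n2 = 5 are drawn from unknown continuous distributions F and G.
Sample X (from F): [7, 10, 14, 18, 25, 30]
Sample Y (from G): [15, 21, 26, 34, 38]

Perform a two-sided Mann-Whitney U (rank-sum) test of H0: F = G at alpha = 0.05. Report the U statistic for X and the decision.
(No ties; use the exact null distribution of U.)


Step 1: Combine and sort all 11 observations; assign midranks.
sorted (value, group): (7,X), (10,X), (14,X), (15,Y), (18,X), (21,Y), (25,X), (26,Y), (30,X), (34,Y), (38,Y)
ranks: 7->1, 10->2, 14->3, 15->4, 18->5, 21->6, 25->7, 26->8, 30->9, 34->10, 38->11
Step 2: Rank sum for X: R1 = 1 + 2 + 3 + 5 + 7 + 9 = 27.
Step 3: U_X = R1 - n1(n1+1)/2 = 27 - 6*7/2 = 27 - 21 = 6.
       U_Y = n1*n2 - U_X = 30 - 6 = 24.
Step 4: No ties, so the exact null distribution of U (based on enumerating the C(11,6) = 462 equally likely rank assignments) gives the two-sided p-value.
Step 5: p-value = 0.125541; compare to alpha = 0.05. fail to reject H0.

U_X = 6, p = 0.125541, fail to reject H0 at alpha = 0.05.


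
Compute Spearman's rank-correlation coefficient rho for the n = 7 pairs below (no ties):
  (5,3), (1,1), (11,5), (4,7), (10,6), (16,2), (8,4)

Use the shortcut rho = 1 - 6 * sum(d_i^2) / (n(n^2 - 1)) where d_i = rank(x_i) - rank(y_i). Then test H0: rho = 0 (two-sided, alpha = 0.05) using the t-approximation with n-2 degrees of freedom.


Step 1: Rank x and y separately (midranks; no ties here).
rank(x): 5->3, 1->1, 11->6, 4->2, 10->5, 16->7, 8->4
rank(y): 3->3, 1->1, 5->5, 7->7, 6->6, 2->2, 4->4
Step 2: d_i = R_x(i) - R_y(i); compute d_i^2.
  (3-3)^2=0, (1-1)^2=0, (6-5)^2=1, (2-7)^2=25, (5-6)^2=1, (7-2)^2=25, (4-4)^2=0
sum(d^2) = 52.
Step 3: rho = 1 - 6*52 / (7*(7^2 - 1)) = 1 - 312/336 = 0.071429.
Step 4: Under H0, t = rho * sqrt((n-2)/(1-rho^2)) = 0.1601 ~ t(5).
Step 5: Two-sided p-value from the t-distribution with 5 df = 0.879048.
Step 6: alpha = 0.05. fail to reject H0.

rho = 0.0714, p = 0.879048, fail to reject H0 at alpha = 0.05.


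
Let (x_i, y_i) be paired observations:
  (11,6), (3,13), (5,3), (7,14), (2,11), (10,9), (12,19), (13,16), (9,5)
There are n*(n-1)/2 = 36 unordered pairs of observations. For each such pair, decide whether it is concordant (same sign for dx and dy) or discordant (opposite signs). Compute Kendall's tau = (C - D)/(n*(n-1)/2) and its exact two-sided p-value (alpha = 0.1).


Step 1: Enumerate the 36 unordered pairs (i,j) with i<j and classify each by sign(x_j-x_i) * sign(y_j-y_i).
  (1,2):dx=-8,dy=+7->D; (1,3):dx=-6,dy=-3->C; (1,4):dx=-4,dy=+8->D; (1,5):dx=-9,dy=+5->D
  (1,6):dx=-1,dy=+3->D; (1,7):dx=+1,dy=+13->C; (1,8):dx=+2,dy=+10->C; (1,9):dx=-2,dy=-1->C
  (2,3):dx=+2,dy=-10->D; (2,4):dx=+4,dy=+1->C; (2,5):dx=-1,dy=-2->C; (2,6):dx=+7,dy=-4->D
  (2,7):dx=+9,dy=+6->C; (2,8):dx=+10,dy=+3->C; (2,9):dx=+6,dy=-8->D; (3,4):dx=+2,dy=+11->C
  (3,5):dx=-3,dy=+8->D; (3,6):dx=+5,dy=+6->C; (3,7):dx=+7,dy=+16->C; (3,8):dx=+8,dy=+13->C
  (3,9):dx=+4,dy=+2->C; (4,5):dx=-5,dy=-3->C; (4,6):dx=+3,dy=-5->D; (4,7):dx=+5,dy=+5->C
  (4,8):dx=+6,dy=+2->C; (4,9):dx=+2,dy=-9->D; (5,6):dx=+8,dy=-2->D; (5,7):dx=+10,dy=+8->C
  (5,8):dx=+11,dy=+5->C; (5,9):dx=+7,dy=-6->D; (6,7):dx=+2,dy=+10->C; (6,8):dx=+3,dy=+7->C
  (6,9):dx=-1,dy=-4->C; (7,8):dx=+1,dy=-3->D; (7,9):dx=-3,dy=-14->C; (8,9):dx=-4,dy=-11->C
Step 2: C = 23, D = 13, total pairs = 36.
Step 3: tau = (C - D)/(n(n-1)/2) = (23 - 13)/36 = 0.277778.
Step 4: Exact two-sided p-value (enumerate n! = 362880 permutations of y under H0): p = 0.358488.
Step 5: alpha = 0.1. fail to reject H0.

tau_b = 0.2778 (C=23, D=13), p = 0.358488, fail to reject H0.


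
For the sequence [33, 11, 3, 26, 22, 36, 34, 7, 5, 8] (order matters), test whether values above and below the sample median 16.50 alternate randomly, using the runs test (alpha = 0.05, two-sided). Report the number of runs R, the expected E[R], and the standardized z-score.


Step 1: Compute median = 16.50; label A = above, B = below.
Labels in order: ABBAAAABBB  (n_A = 5, n_B = 5)
Step 2: Count runs R = 4.
Step 3: Under H0 (random ordering), E[R] = 2*n_A*n_B/(n_A+n_B) + 1 = 2*5*5/10 + 1 = 6.0000.
        Var[R] = 2*n_A*n_B*(2*n_A*n_B - n_A - n_B) / ((n_A+n_B)^2 * (n_A+n_B-1)) = 2000/900 = 2.2222.
        SD[R] = 1.4907.
Step 4: Continuity-corrected z = (R + 0.5 - E[R]) / SD[R] = (4 + 0.5 - 6.0000) / 1.4907 = -1.0062.
Step 5: Two-sided p-value via normal approximation = 2*(1 - Phi(|z|)) = 0.314305.
Step 6: alpha = 0.05. fail to reject H0.

R = 4, z = -1.0062, p = 0.314305, fail to reject H0.


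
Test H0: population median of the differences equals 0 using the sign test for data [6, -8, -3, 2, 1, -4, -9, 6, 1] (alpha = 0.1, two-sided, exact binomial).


Step 1: Discard zero differences. Original n = 9; n_eff = number of nonzero differences = 9.
Nonzero differences (with sign): +6, -8, -3, +2, +1, -4, -9, +6, +1
Step 2: Count signs: positive = 5, negative = 4.
Step 3: Under H0: P(positive) = 0.5, so the number of positives S ~ Bin(9, 0.5).
Step 4: Two-sided exact p-value = sum of Bin(9,0.5) probabilities at or below the observed probability = 1.000000.
Step 5: alpha = 0.1. fail to reject H0.

n_eff = 9, pos = 5, neg = 4, p = 1.000000, fail to reject H0.


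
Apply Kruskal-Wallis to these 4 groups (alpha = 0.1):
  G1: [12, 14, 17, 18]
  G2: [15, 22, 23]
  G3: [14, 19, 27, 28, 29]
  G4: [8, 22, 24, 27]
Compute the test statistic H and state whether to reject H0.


Step 1: Combine all N = 16 observations and assign midranks.
sorted (value, group, rank): (8,G4,1), (12,G1,2), (14,G1,3.5), (14,G3,3.5), (15,G2,5), (17,G1,6), (18,G1,7), (19,G3,8), (22,G2,9.5), (22,G4,9.5), (23,G2,11), (24,G4,12), (27,G3,13.5), (27,G4,13.5), (28,G3,15), (29,G3,16)
Step 2: Sum ranks within each group.
R_1 = 18.5 (n_1 = 4)
R_2 = 25.5 (n_2 = 3)
R_3 = 56 (n_3 = 5)
R_4 = 36 (n_4 = 4)
Step 3: H = 12/(N(N+1)) * sum(R_i^2/n_i) - 3(N+1)
     = 12/(16*17) * (18.5^2/4 + 25.5^2/3 + 56^2/5 + 36^2/4) - 3*17
     = 0.044118 * 1253.51 - 51
     = 4.302022.
Step 4: Ties present; correction factor C = 1 - 18/(16^3 - 16) = 0.995588. Corrected H = 4.302022 / 0.995588 = 4.321086.
Step 5: Under H0, H ~ chi^2(3); p-value = 0.228815.
Step 6: alpha = 0.1. fail to reject H0.

H = 4.3211, df = 3, p = 0.228815, fail to reject H0.


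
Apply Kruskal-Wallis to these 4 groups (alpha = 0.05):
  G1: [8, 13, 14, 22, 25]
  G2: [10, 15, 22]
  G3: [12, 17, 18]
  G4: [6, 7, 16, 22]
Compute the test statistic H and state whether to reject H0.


Step 1: Combine all N = 15 observations and assign midranks.
sorted (value, group, rank): (6,G4,1), (7,G4,2), (8,G1,3), (10,G2,4), (12,G3,5), (13,G1,6), (14,G1,7), (15,G2,8), (16,G4,9), (17,G3,10), (18,G3,11), (22,G1,13), (22,G2,13), (22,G4,13), (25,G1,15)
Step 2: Sum ranks within each group.
R_1 = 44 (n_1 = 5)
R_2 = 25 (n_2 = 3)
R_3 = 26 (n_3 = 3)
R_4 = 25 (n_4 = 4)
Step 3: H = 12/(N(N+1)) * sum(R_i^2/n_i) - 3(N+1)
     = 12/(15*16) * (44^2/5 + 25^2/3 + 26^2/3 + 25^2/4) - 3*16
     = 0.050000 * 977.117 - 48
     = 0.855833.
Step 4: Ties present; correction factor C = 1 - 24/(15^3 - 15) = 0.992857. Corrected H = 0.855833 / 0.992857 = 0.861990.
Step 5: Under H0, H ~ chi^2(3); p-value = 0.834589.
Step 6: alpha = 0.05. fail to reject H0.

H = 0.8620, df = 3, p = 0.834589, fail to reject H0.


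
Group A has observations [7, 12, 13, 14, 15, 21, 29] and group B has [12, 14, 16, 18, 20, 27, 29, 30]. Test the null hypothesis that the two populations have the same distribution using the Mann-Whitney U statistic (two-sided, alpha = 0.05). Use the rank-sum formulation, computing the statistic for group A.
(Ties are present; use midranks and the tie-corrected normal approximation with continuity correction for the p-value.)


Step 1: Combine and sort all 15 observations; assign midranks.
sorted (value, group): (7,X), (12,X), (12,Y), (13,X), (14,X), (14,Y), (15,X), (16,Y), (18,Y), (20,Y), (21,X), (27,Y), (29,X), (29,Y), (30,Y)
ranks: 7->1, 12->2.5, 12->2.5, 13->4, 14->5.5, 14->5.5, 15->7, 16->8, 18->9, 20->10, 21->11, 27->12, 29->13.5, 29->13.5, 30->15
Step 2: Rank sum for X: R1 = 1 + 2.5 + 4 + 5.5 + 7 + 11 + 13.5 = 44.5.
Step 3: U_X = R1 - n1(n1+1)/2 = 44.5 - 7*8/2 = 44.5 - 28 = 16.5.
       U_Y = n1*n2 - U_X = 56 - 16.5 = 39.5.
Step 4: Ties are present, so use the tie-corrected normal approximation (with continuity correction) for the p-value.
Step 5: p-value = 0.201805; compare to alpha = 0.05. fail to reject H0.

U_X = 16.5, p = 0.201805, fail to reject H0 at alpha = 0.05.


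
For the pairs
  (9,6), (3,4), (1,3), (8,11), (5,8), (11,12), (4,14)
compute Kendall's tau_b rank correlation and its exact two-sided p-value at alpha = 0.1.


Step 1: Enumerate the 21 unordered pairs (i,j) with i<j and classify each by sign(x_j-x_i) * sign(y_j-y_i).
  (1,2):dx=-6,dy=-2->C; (1,3):dx=-8,dy=-3->C; (1,4):dx=-1,dy=+5->D; (1,5):dx=-4,dy=+2->D
  (1,6):dx=+2,dy=+6->C; (1,7):dx=-5,dy=+8->D; (2,3):dx=-2,dy=-1->C; (2,4):dx=+5,dy=+7->C
  (2,5):dx=+2,dy=+4->C; (2,6):dx=+8,dy=+8->C; (2,7):dx=+1,dy=+10->C; (3,4):dx=+7,dy=+8->C
  (3,5):dx=+4,dy=+5->C; (3,6):dx=+10,dy=+9->C; (3,7):dx=+3,dy=+11->C; (4,5):dx=-3,dy=-3->C
  (4,6):dx=+3,dy=+1->C; (4,7):dx=-4,dy=+3->D; (5,6):dx=+6,dy=+4->C; (5,7):dx=-1,dy=+6->D
  (6,7):dx=-7,dy=+2->D
Step 2: C = 15, D = 6, total pairs = 21.
Step 3: tau = (C - D)/(n(n-1)/2) = (15 - 6)/21 = 0.428571.
Step 4: Exact two-sided p-value (enumerate n! = 5040 permutations of y under H0): p = 0.238889.
Step 5: alpha = 0.1. fail to reject H0.

tau_b = 0.4286 (C=15, D=6), p = 0.238889, fail to reject H0.


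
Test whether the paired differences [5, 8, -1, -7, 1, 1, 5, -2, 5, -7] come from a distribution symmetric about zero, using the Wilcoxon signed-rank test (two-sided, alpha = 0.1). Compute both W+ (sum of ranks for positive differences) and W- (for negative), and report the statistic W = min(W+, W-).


Step 1: Drop any zero differences (none here) and take |d_i|.
|d| = [5, 8, 1, 7, 1, 1, 5, 2, 5, 7]
Step 2: Midrank |d_i| (ties get averaged ranks).
ranks: |5|->6, |8|->10, |1|->2, |7|->8.5, |1|->2, |1|->2, |5|->6, |2|->4, |5|->6, |7|->8.5
Step 3: Attach original signs; sum ranks with positive sign and with negative sign.
W+ = 6 + 10 + 2 + 2 + 6 + 6 = 32
W- = 2 + 8.5 + 4 + 8.5 = 23
(Check: W+ + W- = 55 should equal n(n+1)/2 = 55.)
Step 4: Test statistic W = min(W+, W-) = 23.
Step 5: Ties in |d|, so use the tie-corrected normal approximation.
        E[W] = n(n+1)/4 = 10*11/4 = 27.5.
        Tie groups: |d|=1 (t=3), |d|=5 (t=3), |d|=7 (t=2); sum(t^3 - t) = 54.
        Var[W] = n(n+1)(2n+1)/24 - sum(t^3-t)/48 = 2310/24 - 54/48 = 95.125.
        z = (W - E[W]) / sqrt(Var[W]) = (23 - 27.5) / 9.7532 = -0.4614.
        Two-sided p = 2*Phi(z) = 0.644521.
Step 6: alpha = 0.1. fail to reject H0.

W+ = 32, W- = 23, W = min = 23, p = 0.644521, fail to reject H0.


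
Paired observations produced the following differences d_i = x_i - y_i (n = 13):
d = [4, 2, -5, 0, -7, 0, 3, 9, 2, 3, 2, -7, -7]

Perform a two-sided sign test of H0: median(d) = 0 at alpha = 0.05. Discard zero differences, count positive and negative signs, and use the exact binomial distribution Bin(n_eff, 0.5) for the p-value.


Step 1: Discard zero differences. Original n = 13; n_eff = number of nonzero differences = 11.
Nonzero differences (with sign): +4, +2, -5, -7, +3, +9, +2, +3, +2, -7, -7
Step 2: Count signs: positive = 7, negative = 4.
Step 3: Under H0: P(positive) = 0.5, so the number of positives S ~ Bin(11, 0.5).
Step 4: Two-sided exact p-value = sum of Bin(11,0.5) probabilities at or below the observed probability = 0.548828.
Step 5: alpha = 0.05. fail to reject H0.

n_eff = 11, pos = 7, neg = 4, p = 0.548828, fail to reject H0.


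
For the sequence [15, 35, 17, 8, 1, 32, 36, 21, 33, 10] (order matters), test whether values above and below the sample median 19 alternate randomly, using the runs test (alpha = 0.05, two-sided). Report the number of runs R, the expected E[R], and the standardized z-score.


Step 1: Compute median = 19; label A = above, B = below.
Labels in order: BABBBAAAAB  (n_A = 5, n_B = 5)
Step 2: Count runs R = 5.
Step 3: Under H0 (random ordering), E[R] = 2*n_A*n_B/(n_A+n_B) + 1 = 2*5*5/10 + 1 = 6.0000.
        Var[R] = 2*n_A*n_B*(2*n_A*n_B - n_A - n_B) / ((n_A+n_B)^2 * (n_A+n_B-1)) = 2000/900 = 2.2222.
        SD[R] = 1.4907.
Step 4: Continuity-corrected z = (R + 0.5 - E[R]) / SD[R] = (5 + 0.5 - 6.0000) / 1.4907 = -0.3354.
Step 5: Two-sided p-value via normal approximation = 2*(1 - Phi(|z|)) = 0.737316.
Step 6: alpha = 0.05. fail to reject H0.

R = 5, z = -0.3354, p = 0.737316, fail to reject H0.


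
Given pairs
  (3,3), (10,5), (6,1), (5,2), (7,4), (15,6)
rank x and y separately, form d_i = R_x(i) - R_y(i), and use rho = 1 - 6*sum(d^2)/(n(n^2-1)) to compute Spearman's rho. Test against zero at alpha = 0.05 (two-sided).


Step 1: Rank x and y separately (midranks; no ties here).
rank(x): 3->1, 10->5, 6->3, 5->2, 7->4, 15->6
rank(y): 3->3, 5->5, 1->1, 2->2, 4->4, 6->6
Step 2: d_i = R_x(i) - R_y(i); compute d_i^2.
  (1-3)^2=4, (5-5)^2=0, (3-1)^2=4, (2-2)^2=0, (4-4)^2=0, (6-6)^2=0
sum(d^2) = 8.
Step 3: rho = 1 - 6*8 / (6*(6^2 - 1)) = 1 - 48/210 = 0.771429.
Step 4: Under H0, t = rho * sqrt((n-2)/(1-rho^2)) = 2.4247 ~ t(4).
Step 5: Two-sided p-value from the t-distribution with 4 df = 0.072397.
Step 6: alpha = 0.05. fail to reject H0.

rho = 0.7714, p = 0.072397, fail to reject H0 at alpha = 0.05.


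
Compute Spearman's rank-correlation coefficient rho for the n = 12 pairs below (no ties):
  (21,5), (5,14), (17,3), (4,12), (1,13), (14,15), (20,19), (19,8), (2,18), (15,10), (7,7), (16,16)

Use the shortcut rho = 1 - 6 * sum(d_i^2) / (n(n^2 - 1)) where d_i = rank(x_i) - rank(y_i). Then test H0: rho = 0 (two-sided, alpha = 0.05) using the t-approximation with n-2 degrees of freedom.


Step 1: Rank x and y separately (midranks; no ties here).
rank(x): 21->12, 5->4, 17->9, 4->3, 1->1, 14->6, 20->11, 19->10, 2->2, 15->7, 7->5, 16->8
rank(y): 5->2, 14->8, 3->1, 12->6, 13->7, 15->9, 19->12, 8->4, 18->11, 10->5, 7->3, 16->10
Step 2: d_i = R_x(i) - R_y(i); compute d_i^2.
  (12-2)^2=100, (4-8)^2=16, (9-1)^2=64, (3-6)^2=9, (1-7)^2=36, (6-9)^2=9, (11-12)^2=1, (10-4)^2=36, (2-11)^2=81, (7-5)^2=4, (5-3)^2=4, (8-10)^2=4
sum(d^2) = 364.
Step 3: rho = 1 - 6*364 / (12*(12^2 - 1)) = 1 - 2184/1716 = -0.272727.
Step 4: Under H0, t = rho * sqrt((n-2)/(1-rho^2)) = -0.8964 ~ t(10).
Step 5: Two-sided p-value from the t-distribution with 10 df = 0.391097.
Step 6: alpha = 0.05. fail to reject H0.

rho = -0.2727, p = 0.391097, fail to reject H0 at alpha = 0.05.


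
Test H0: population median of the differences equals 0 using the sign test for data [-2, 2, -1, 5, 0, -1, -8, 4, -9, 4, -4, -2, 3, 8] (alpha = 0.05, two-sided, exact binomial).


Step 1: Discard zero differences. Original n = 14; n_eff = number of nonzero differences = 13.
Nonzero differences (with sign): -2, +2, -1, +5, -1, -8, +4, -9, +4, -4, -2, +3, +8
Step 2: Count signs: positive = 6, negative = 7.
Step 3: Under H0: P(positive) = 0.5, so the number of positives S ~ Bin(13, 0.5).
Step 4: Two-sided exact p-value = sum of Bin(13,0.5) probabilities at or below the observed probability = 1.000000.
Step 5: alpha = 0.05. fail to reject H0.

n_eff = 13, pos = 6, neg = 7, p = 1.000000, fail to reject H0.


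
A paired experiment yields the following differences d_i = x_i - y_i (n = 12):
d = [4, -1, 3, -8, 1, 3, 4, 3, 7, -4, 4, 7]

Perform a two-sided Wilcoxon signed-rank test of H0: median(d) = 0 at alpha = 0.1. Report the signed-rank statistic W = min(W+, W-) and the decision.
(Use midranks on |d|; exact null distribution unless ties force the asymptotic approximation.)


Step 1: Drop any zero differences (none here) and take |d_i|.
|d| = [4, 1, 3, 8, 1, 3, 4, 3, 7, 4, 4, 7]
Step 2: Midrank |d_i| (ties get averaged ranks).
ranks: |4|->7.5, |1|->1.5, |3|->4, |8|->12, |1|->1.5, |3|->4, |4|->7.5, |3|->4, |7|->10.5, |4|->7.5, |4|->7.5, |7|->10.5
Step 3: Attach original signs; sum ranks with positive sign and with negative sign.
W+ = 7.5 + 4 + 1.5 + 4 + 7.5 + 4 + 10.5 + 7.5 + 10.5 = 57
W- = 1.5 + 12 + 7.5 = 21
(Check: W+ + W- = 78 should equal n(n+1)/2 = 78.)
Step 4: Test statistic W = min(W+, W-) = 21.
Step 5: Ties in |d|, so use the tie-corrected normal approximation.
        E[W] = n(n+1)/4 = 12*13/4 = 39.
        Tie groups: |d|=1 (t=2), |d|=3 (t=3), |d|=4 (t=4), |d|=7 (t=2); sum(t^3 - t) = 96.
        Var[W] = n(n+1)(2n+1)/24 - sum(t^3-t)/48 = 3900/24 - 96/48 = 160.5.
        z = (W - E[W]) / sqrt(Var[W]) = (21 - 39) / 12.6689 = -1.4208.
        Two-sided p = 2*Phi(z) = 0.155373.
Step 6: alpha = 0.1. fail to reject H0.

W+ = 57, W- = 21, W = min = 21, p = 0.155373, fail to reject H0.


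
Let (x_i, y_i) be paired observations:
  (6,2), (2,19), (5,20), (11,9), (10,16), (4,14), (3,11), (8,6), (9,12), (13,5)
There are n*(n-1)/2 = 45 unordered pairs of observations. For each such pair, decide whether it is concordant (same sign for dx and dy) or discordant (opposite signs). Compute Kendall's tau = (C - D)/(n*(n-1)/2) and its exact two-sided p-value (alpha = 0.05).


Step 1: Enumerate the 45 unordered pairs (i,j) with i<j and classify each by sign(x_j-x_i) * sign(y_j-y_i).
  (1,2):dx=-4,dy=+17->D; (1,3):dx=-1,dy=+18->D; (1,4):dx=+5,dy=+7->C; (1,5):dx=+4,dy=+14->C
  (1,6):dx=-2,dy=+12->D; (1,7):dx=-3,dy=+9->D; (1,8):dx=+2,dy=+4->C; (1,9):dx=+3,dy=+10->C
  (1,10):dx=+7,dy=+3->C; (2,3):dx=+3,dy=+1->C; (2,4):dx=+9,dy=-10->D; (2,5):dx=+8,dy=-3->D
  (2,6):dx=+2,dy=-5->D; (2,7):dx=+1,dy=-8->D; (2,8):dx=+6,dy=-13->D; (2,9):dx=+7,dy=-7->D
  (2,10):dx=+11,dy=-14->D; (3,4):dx=+6,dy=-11->D; (3,5):dx=+5,dy=-4->D; (3,6):dx=-1,dy=-6->C
  (3,7):dx=-2,dy=-9->C; (3,8):dx=+3,dy=-14->D; (3,9):dx=+4,dy=-8->D; (3,10):dx=+8,dy=-15->D
  (4,5):dx=-1,dy=+7->D; (4,6):dx=-7,dy=+5->D; (4,7):dx=-8,dy=+2->D; (4,8):dx=-3,dy=-3->C
  (4,9):dx=-2,dy=+3->D; (4,10):dx=+2,dy=-4->D; (5,6):dx=-6,dy=-2->C; (5,7):dx=-7,dy=-5->C
  (5,8):dx=-2,dy=-10->C; (5,9):dx=-1,dy=-4->C; (5,10):dx=+3,dy=-11->D; (6,7):dx=-1,dy=-3->C
  (6,8):dx=+4,dy=-8->D; (6,9):dx=+5,dy=-2->D; (6,10):dx=+9,dy=-9->D; (7,8):dx=+5,dy=-5->D
  (7,9):dx=+6,dy=+1->C; (7,10):dx=+10,dy=-6->D; (8,9):dx=+1,dy=+6->C; (8,10):dx=+5,dy=-1->D
  (9,10):dx=+4,dy=-7->D
Step 2: C = 16, D = 29, total pairs = 45.
Step 3: tau = (C - D)/(n(n-1)/2) = (16 - 29)/45 = -0.288889.
Step 4: Exact two-sided p-value (enumerate n! = 3628800 permutations of y under H0): p = 0.291248.
Step 5: alpha = 0.05. fail to reject H0.

tau_b = -0.2889 (C=16, D=29), p = 0.291248, fail to reject H0.


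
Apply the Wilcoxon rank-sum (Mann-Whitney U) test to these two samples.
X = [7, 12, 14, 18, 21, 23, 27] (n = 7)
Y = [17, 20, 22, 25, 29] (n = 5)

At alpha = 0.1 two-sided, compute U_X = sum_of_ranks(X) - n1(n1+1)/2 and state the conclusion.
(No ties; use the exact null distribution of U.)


Step 1: Combine and sort all 12 observations; assign midranks.
sorted (value, group): (7,X), (12,X), (14,X), (17,Y), (18,X), (20,Y), (21,X), (22,Y), (23,X), (25,Y), (27,X), (29,Y)
ranks: 7->1, 12->2, 14->3, 17->4, 18->5, 20->6, 21->7, 22->8, 23->9, 25->10, 27->11, 29->12
Step 2: Rank sum for X: R1 = 1 + 2 + 3 + 5 + 7 + 9 + 11 = 38.
Step 3: U_X = R1 - n1(n1+1)/2 = 38 - 7*8/2 = 38 - 28 = 10.
       U_Y = n1*n2 - U_X = 35 - 10 = 25.
Step 4: No ties, so the exact null distribution of U (based on enumerating the C(12,7) = 792 equally likely rank assignments) gives the two-sided p-value.
Step 5: p-value = 0.267677; compare to alpha = 0.1. fail to reject H0.

U_X = 10, p = 0.267677, fail to reject H0 at alpha = 0.1.


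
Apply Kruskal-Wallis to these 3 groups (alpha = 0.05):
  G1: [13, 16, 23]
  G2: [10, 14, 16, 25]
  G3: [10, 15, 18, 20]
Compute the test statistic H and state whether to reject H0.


Step 1: Combine all N = 11 observations and assign midranks.
sorted (value, group, rank): (10,G2,1.5), (10,G3,1.5), (13,G1,3), (14,G2,4), (15,G3,5), (16,G1,6.5), (16,G2,6.5), (18,G3,8), (20,G3,9), (23,G1,10), (25,G2,11)
Step 2: Sum ranks within each group.
R_1 = 19.5 (n_1 = 3)
R_2 = 23 (n_2 = 4)
R_3 = 23.5 (n_3 = 4)
Step 3: H = 12/(N(N+1)) * sum(R_i^2/n_i) - 3(N+1)
     = 12/(11*12) * (19.5^2/3 + 23^2/4 + 23.5^2/4) - 3*12
     = 0.090909 * 397.062 - 36
     = 0.096591.
Step 4: Ties present; correction factor C = 1 - 12/(11^3 - 11) = 0.990909. Corrected H = 0.096591 / 0.990909 = 0.097477.
Step 5: Under H0, H ~ chi^2(2); p-value = 0.952430.
Step 6: alpha = 0.05. fail to reject H0.

H = 0.0975, df = 2, p = 0.952430, fail to reject H0.


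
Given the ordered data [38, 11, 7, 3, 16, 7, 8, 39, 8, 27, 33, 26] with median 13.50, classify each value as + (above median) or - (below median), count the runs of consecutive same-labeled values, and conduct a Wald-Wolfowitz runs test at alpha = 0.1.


Step 1: Compute median = 13.50; label A = above, B = below.
Labels in order: ABBBABBABAAA  (n_A = 6, n_B = 6)
Step 2: Count runs R = 7.
Step 3: Under H0 (random ordering), E[R] = 2*n_A*n_B/(n_A+n_B) + 1 = 2*6*6/12 + 1 = 7.0000.
        Var[R] = 2*n_A*n_B*(2*n_A*n_B - n_A - n_B) / ((n_A+n_B)^2 * (n_A+n_B-1)) = 4320/1584 = 2.7273.
        SD[R] = 1.6514.
Step 4: R = E[R], so z = 0 with no continuity correction.
Step 5: Two-sided p-value via normal approximation = 2*(1 - Phi(|z|)) = 1.000000.
Step 6: alpha = 0.1. fail to reject H0.

R = 7, z = 0.0000, p = 1.000000, fail to reject H0.


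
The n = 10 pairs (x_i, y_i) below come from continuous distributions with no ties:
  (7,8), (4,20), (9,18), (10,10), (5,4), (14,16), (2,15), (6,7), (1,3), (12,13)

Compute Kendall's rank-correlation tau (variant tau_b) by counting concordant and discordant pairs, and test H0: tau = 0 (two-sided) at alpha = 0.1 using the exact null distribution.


Step 1: Enumerate the 45 unordered pairs (i,j) with i<j and classify each by sign(x_j-x_i) * sign(y_j-y_i).
  (1,2):dx=-3,dy=+12->D; (1,3):dx=+2,dy=+10->C; (1,4):dx=+3,dy=+2->C; (1,5):dx=-2,dy=-4->C
  (1,6):dx=+7,dy=+8->C; (1,7):dx=-5,dy=+7->D; (1,8):dx=-1,dy=-1->C; (1,9):dx=-6,dy=-5->C
  (1,10):dx=+5,dy=+5->C; (2,3):dx=+5,dy=-2->D; (2,4):dx=+6,dy=-10->D; (2,5):dx=+1,dy=-16->D
  (2,6):dx=+10,dy=-4->D; (2,7):dx=-2,dy=-5->C; (2,8):dx=+2,dy=-13->D; (2,9):dx=-3,dy=-17->C
  (2,10):dx=+8,dy=-7->D; (3,4):dx=+1,dy=-8->D; (3,5):dx=-4,dy=-14->C; (3,6):dx=+5,dy=-2->D
  (3,7):dx=-7,dy=-3->C; (3,8):dx=-3,dy=-11->C; (3,9):dx=-8,dy=-15->C; (3,10):dx=+3,dy=-5->D
  (4,5):dx=-5,dy=-6->C; (4,6):dx=+4,dy=+6->C; (4,7):dx=-8,dy=+5->D; (4,8):dx=-4,dy=-3->C
  (4,9):dx=-9,dy=-7->C; (4,10):dx=+2,dy=+3->C; (5,6):dx=+9,dy=+12->C; (5,7):dx=-3,dy=+11->D
  (5,8):dx=+1,dy=+3->C; (5,9):dx=-4,dy=-1->C; (5,10):dx=+7,dy=+9->C; (6,7):dx=-12,dy=-1->C
  (6,8):dx=-8,dy=-9->C; (6,9):dx=-13,dy=-13->C; (6,10):dx=-2,dy=-3->C; (7,8):dx=+4,dy=-8->D
  (7,9):dx=-1,dy=-12->C; (7,10):dx=+10,dy=-2->D; (8,9):dx=-5,dy=-4->C; (8,10):dx=+6,dy=+6->C
  (9,10):dx=+11,dy=+10->C
Step 2: C = 30, D = 15, total pairs = 45.
Step 3: tau = (C - D)/(n(n-1)/2) = (30 - 15)/45 = 0.333333.
Step 4: Exact two-sided p-value (enumerate n! = 3628800 permutations of y under H0): p = 0.216373.
Step 5: alpha = 0.1. fail to reject H0.

tau_b = 0.3333 (C=30, D=15), p = 0.216373, fail to reject H0.
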